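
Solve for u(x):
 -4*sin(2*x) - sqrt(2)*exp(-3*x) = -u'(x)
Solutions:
 u(x) = C1 - 2*cos(2*x) - sqrt(2)*exp(-3*x)/3


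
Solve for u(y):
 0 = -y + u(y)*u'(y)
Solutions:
 u(y) = -sqrt(C1 + y^2)
 u(y) = sqrt(C1 + y^2)


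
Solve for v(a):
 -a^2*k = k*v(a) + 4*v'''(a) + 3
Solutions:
 v(a) = C1*exp(2^(1/3)*a*(-k)^(1/3)/2) + C2*exp(2^(1/3)*a*(-k)^(1/3)*(-1 + sqrt(3)*I)/4) + C3*exp(-2^(1/3)*a*(-k)^(1/3)*(1 + sqrt(3)*I)/4) - a^2 - 3/k


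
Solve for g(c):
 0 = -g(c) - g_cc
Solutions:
 g(c) = C1*sin(c) + C2*cos(c)


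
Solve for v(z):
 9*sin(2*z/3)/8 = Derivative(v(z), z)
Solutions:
 v(z) = C1 - 27*cos(2*z/3)/16


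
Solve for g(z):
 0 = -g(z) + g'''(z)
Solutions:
 g(z) = C3*exp(z) + (C1*sin(sqrt(3)*z/2) + C2*cos(sqrt(3)*z/2))*exp(-z/2)


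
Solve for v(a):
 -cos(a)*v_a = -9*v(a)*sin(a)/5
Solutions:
 v(a) = C1/cos(a)^(9/5)


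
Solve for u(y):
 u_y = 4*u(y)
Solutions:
 u(y) = C1*exp(4*y)


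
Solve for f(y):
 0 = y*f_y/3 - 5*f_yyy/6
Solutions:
 f(y) = C1 + Integral(C2*airyai(2^(1/3)*5^(2/3)*y/5) + C3*airybi(2^(1/3)*5^(2/3)*y/5), y)


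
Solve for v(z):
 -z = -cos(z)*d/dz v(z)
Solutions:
 v(z) = C1 + Integral(z/cos(z), z)


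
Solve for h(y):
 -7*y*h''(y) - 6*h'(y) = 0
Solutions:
 h(y) = C1 + C2*y^(1/7)


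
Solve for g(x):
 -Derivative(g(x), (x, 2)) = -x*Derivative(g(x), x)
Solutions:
 g(x) = C1 + C2*erfi(sqrt(2)*x/2)


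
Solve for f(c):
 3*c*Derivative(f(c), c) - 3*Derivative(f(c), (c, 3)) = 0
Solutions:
 f(c) = C1 + Integral(C2*airyai(c) + C3*airybi(c), c)


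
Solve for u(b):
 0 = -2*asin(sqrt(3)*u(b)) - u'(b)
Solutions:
 Integral(1/asin(sqrt(3)*_y), (_y, u(b))) = C1 - 2*b


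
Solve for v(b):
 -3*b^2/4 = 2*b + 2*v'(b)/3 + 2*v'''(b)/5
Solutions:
 v(b) = C1 + C2*sin(sqrt(15)*b/3) + C3*cos(sqrt(15)*b/3) - 3*b^3/8 - 3*b^2/2 + 27*b/20


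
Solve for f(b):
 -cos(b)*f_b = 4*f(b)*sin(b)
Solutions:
 f(b) = C1*cos(b)^4


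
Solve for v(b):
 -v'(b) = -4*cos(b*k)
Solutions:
 v(b) = C1 + 4*sin(b*k)/k


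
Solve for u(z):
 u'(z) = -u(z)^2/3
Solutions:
 u(z) = 3/(C1 + z)


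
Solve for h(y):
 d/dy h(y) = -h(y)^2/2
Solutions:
 h(y) = 2/(C1 + y)


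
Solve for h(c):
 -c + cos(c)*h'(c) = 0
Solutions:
 h(c) = C1 + Integral(c/cos(c), c)


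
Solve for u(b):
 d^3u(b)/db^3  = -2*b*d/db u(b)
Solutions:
 u(b) = C1 + Integral(C2*airyai(-2^(1/3)*b) + C3*airybi(-2^(1/3)*b), b)


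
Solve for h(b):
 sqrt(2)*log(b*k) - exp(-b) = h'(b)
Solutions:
 h(b) = C1 + sqrt(2)*b*log(b*k) - sqrt(2)*b + exp(-b)


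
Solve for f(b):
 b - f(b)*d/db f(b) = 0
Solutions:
 f(b) = -sqrt(C1 + b^2)
 f(b) = sqrt(C1 + b^2)


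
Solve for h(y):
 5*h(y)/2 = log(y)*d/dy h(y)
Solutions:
 h(y) = C1*exp(5*li(y)/2)


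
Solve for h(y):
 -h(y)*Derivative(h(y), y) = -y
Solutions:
 h(y) = -sqrt(C1 + y^2)
 h(y) = sqrt(C1 + y^2)


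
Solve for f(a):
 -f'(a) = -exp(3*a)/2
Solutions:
 f(a) = C1 + exp(3*a)/6


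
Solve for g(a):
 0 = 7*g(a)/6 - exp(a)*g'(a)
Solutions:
 g(a) = C1*exp(-7*exp(-a)/6)


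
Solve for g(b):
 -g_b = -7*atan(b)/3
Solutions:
 g(b) = C1 + 7*b*atan(b)/3 - 7*log(b^2 + 1)/6


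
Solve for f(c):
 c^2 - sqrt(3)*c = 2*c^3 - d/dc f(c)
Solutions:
 f(c) = C1 + c^4/2 - c^3/3 + sqrt(3)*c^2/2


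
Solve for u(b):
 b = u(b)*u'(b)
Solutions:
 u(b) = -sqrt(C1 + b^2)
 u(b) = sqrt(C1 + b^2)


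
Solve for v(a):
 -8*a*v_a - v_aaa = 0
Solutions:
 v(a) = C1 + Integral(C2*airyai(-2*a) + C3*airybi(-2*a), a)


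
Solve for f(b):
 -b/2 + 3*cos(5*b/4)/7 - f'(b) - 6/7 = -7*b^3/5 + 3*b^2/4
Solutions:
 f(b) = C1 + 7*b^4/20 - b^3/4 - b^2/4 - 6*b/7 + 12*sin(5*b/4)/35


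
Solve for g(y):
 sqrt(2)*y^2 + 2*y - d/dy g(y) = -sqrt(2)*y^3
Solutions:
 g(y) = C1 + sqrt(2)*y^4/4 + sqrt(2)*y^3/3 + y^2


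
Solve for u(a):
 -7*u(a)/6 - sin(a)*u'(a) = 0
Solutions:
 u(a) = C1*(cos(a) + 1)^(7/12)/(cos(a) - 1)^(7/12)


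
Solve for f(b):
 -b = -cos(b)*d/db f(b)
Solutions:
 f(b) = C1 + Integral(b/cos(b), b)


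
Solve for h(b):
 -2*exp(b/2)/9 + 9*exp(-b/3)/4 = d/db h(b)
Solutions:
 h(b) = C1 - 4*exp(b/2)/9 - 27*exp(-b/3)/4


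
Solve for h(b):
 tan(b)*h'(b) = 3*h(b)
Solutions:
 h(b) = C1*sin(b)^3


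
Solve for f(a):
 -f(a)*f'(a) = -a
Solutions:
 f(a) = -sqrt(C1 + a^2)
 f(a) = sqrt(C1 + a^2)


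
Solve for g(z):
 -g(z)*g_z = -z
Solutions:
 g(z) = -sqrt(C1 + z^2)
 g(z) = sqrt(C1 + z^2)


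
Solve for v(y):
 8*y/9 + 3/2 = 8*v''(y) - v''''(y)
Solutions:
 v(y) = C1 + C2*y + C3*exp(-2*sqrt(2)*y) + C4*exp(2*sqrt(2)*y) + y^3/54 + 3*y^2/32


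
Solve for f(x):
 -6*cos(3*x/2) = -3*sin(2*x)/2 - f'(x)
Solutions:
 f(x) = C1 + 4*sin(3*x/2) + 3*cos(2*x)/4


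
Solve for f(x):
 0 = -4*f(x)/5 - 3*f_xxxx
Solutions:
 f(x) = (C1*sin(15^(3/4)*x/15) + C2*cos(15^(3/4)*x/15))*exp(-15^(3/4)*x/15) + (C3*sin(15^(3/4)*x/15) + C4*cos(15^(3/4)*x/15))*exp(15^(3/4)*x/15)


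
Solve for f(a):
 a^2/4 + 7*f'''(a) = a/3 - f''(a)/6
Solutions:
 f(a) = C1 + C2*a + C3*exp(-a/42) - a^4/8 + 64*a^3/3 - 2688*a^2


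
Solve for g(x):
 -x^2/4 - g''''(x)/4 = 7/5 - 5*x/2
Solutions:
 g(x) = C1 + C2*x + C3*x^2 + C4*x^3 - x^6/360 + x^5/12 - 7*x^4/30


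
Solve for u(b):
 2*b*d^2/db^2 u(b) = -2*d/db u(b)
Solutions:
 u(b) = C1 + C2*log(b)


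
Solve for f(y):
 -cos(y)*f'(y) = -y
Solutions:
 f(y) = C1 + Integral(y/cos(y), y)


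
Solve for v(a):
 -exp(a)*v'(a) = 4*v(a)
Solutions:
 v(a) = C1*exp(4*exp(-a))


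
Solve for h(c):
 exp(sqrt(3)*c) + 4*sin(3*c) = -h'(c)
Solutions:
 h(c) = C1 - sqrt(3)*exp(sqrt(3)*c)/3 + 4*cos(3*c)/3


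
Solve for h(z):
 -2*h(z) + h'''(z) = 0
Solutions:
 h(z) = C3*exp(2^(1/3)*z) + (C1*sin(2^(1/3)*sqrt(3)*z/2) + C2*cos(2^(1/3)*sqrt(3)*z/2))*exp(-2^(1/3)*z/2)


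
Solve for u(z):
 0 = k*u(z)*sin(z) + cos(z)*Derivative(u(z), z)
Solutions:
 u(z) = C1*exp(k*log(cos(z)))


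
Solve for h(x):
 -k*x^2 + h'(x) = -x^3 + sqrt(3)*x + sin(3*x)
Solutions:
 h(x) = C1 + k*x^3/3 - x^4/4 + sqrt(3)*x^2/2 - cos(3*x)/3


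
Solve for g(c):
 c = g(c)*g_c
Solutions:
 g(c) = -sqrt(C1 + c^2)
 g(c) = sqrt(C1 + c^2)


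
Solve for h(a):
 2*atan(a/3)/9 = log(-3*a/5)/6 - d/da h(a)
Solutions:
 h(a) = C1 + a*log(-a)/6 - 2*a*atan(a/3)/9 - a*log(5)/6 - a/6 + a*log(3)/6 + log(a^2 + 9)/3


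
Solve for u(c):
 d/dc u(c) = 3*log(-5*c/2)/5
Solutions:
 u(c) = C1 + 3*c*log(-c)/5 + 3*c*(-1 - log(2) + log(5))/5


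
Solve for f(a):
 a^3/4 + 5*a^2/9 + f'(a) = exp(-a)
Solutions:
 f(a) = C1 - a^4/16 - 5*a^3/27 - exp(-a)


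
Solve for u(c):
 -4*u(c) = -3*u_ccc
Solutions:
 u(c) = C3*exp(6^(2/3)*c/3) + (C1*sin(2^(2/3)*3^(1/6)*c/2) + C2*cos(2^(2/3)*3^(1/6)*c/2))*exp(-6^(2/3)*c/6)


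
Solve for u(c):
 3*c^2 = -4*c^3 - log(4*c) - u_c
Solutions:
 u(c) = C1 - c^4 - c^3 - c*log(c) - c*log(4) + c


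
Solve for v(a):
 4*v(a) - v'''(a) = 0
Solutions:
 v(a) = C3*exp(2^(2/3)*a) + (C1*sin(2^(2/3)*sqrt(3)*a/2) + C2*cos(2^(2/3)*sqrt(3)*a/2))*exp(-2^(2/3)*a/2)


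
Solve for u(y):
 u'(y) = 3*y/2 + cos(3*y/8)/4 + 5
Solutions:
 u(y) = C1 + 3*y^2/4 + 5*y + 2*sin(3*y/8)/3


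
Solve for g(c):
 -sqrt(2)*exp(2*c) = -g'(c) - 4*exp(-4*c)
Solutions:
 g(c) = C1 + sqrt(2)*exp(2*c)/2 + exp(-4*c)


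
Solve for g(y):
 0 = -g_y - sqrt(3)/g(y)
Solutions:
 g(y) = -sqrt(C1 - 2*sqrt(3)*y)
 g(y) = sqrt(C1 - 2*sqrt(3)*y)


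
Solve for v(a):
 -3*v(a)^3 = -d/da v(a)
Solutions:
 v(a) = -sqrt(2)*sqrt(-1/(C1 + 3*a))/2
 v(a) = sqrt(2)*sqrt(-1/(C1 + 3*a))/2


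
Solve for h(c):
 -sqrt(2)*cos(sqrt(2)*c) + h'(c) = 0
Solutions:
 h(c) = C1 + sin(sqrt(2)*c)


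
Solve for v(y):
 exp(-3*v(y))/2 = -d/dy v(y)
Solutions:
 v(y) = log(C1 - 3*y/2)/3
 v(y) = log((-1 - sqrt(3)*I)*(C1 - 3*y/2)^(1/3)/2)
 v(y) = log((-1 + sqrt(3)*I)*(C1 - 3*y/2)^(1/3)/2)


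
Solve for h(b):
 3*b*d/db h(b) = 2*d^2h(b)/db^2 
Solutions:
 h(b) = C1 + C2*erfi(sqrt(3)*b/2)


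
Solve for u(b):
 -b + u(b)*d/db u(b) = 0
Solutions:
 u(b) = -sqrt(C1 + b^2)
 u(b) = sqrt(C1 + b^2)


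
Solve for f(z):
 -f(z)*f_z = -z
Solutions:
 f(z) = -sqrt(C1 + z^2)
 f(z) = sqrt(C1 + z^2)


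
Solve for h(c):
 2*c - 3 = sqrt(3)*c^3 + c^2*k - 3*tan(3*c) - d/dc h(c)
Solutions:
 h(c) = C1 + sqrt(3)*c^4/4 + c^3*k/3 - c^2 + 3*c + log(cos(3*c))


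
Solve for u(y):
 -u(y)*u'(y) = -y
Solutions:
 u(y) = -sqrt(C1 + y^2)
 u(y) = sqrt(C1 + y^2)


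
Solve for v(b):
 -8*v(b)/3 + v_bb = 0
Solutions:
 v(b) = C1*exp(-2*sqrt(6)*b/3) + C2*exp(2*sqrt(6)*b/3)


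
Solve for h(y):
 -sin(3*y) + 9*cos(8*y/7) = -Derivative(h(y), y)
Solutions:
 h(y) = C1 - 63*sin(8*y/7)/8 - cos(3*y)/3


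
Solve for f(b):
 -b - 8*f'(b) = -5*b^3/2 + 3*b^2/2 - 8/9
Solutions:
 f(b) = C1 + 5*b^4/64 - b^3/16 - b^2/16 + b/9


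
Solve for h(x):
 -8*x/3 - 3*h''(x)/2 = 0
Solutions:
 h(x) = C1 + C2*x - 8*x^3/27


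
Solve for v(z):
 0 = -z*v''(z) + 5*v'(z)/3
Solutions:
 v(z) = C1 + C2*z^(8/3)


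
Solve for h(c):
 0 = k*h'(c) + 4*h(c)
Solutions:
 h(c) = C1*exp(-4*c/k)


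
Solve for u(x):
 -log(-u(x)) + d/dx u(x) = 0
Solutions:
 -li(-u(x)) = C1 + x


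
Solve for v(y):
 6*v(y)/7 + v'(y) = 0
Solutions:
 v(y) = C1*exp(-6*y/7)


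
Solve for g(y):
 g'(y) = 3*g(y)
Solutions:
 g(y) = C1*exp(3*y)


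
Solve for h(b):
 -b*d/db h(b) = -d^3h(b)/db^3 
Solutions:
 h(b) = C1 + Integral(C2*airyai(b) + C3*airybi(b), b)


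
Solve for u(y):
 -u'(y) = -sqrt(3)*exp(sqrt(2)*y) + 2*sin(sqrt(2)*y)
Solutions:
 u(y) = C1 + sqrt(6)*exp(sqrt(2)*y)/2 + sqrt(2)*cos(sqrt(2)*y)


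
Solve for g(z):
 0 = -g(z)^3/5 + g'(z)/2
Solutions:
 g(z) = -sqrt(10)*sqrt(-1/(C1 + 2*z))/2
 g(z) = sqrt(10)*sqrt(-1/(C1 + 2*z))/2


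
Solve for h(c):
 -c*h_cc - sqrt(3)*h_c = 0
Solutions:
 h(c) = C1 + C2*c^(1 - sqrt(3))


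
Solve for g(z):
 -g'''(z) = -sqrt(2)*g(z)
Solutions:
 g(z) = C3*exp(2^(1/6)*z) + (C1*sin(2^(1/6)*sqrt(3)*z/2) + C2*cos(2^(1/6)*sqrt(3)*z/2))*exp(-2^(1/6)*z/2)


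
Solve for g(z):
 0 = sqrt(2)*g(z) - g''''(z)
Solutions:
 g(z) = C1*exp(-2^(1/8)*z) + C2*exp(2^(1/8)*z) + C3*sin(2^(1/8)*z) + C4*cos(2^(1/8)*z)


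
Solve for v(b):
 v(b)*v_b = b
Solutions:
 v(b) = -sqrt(C1 + b^2)
 v(b) = sqrt(C1 + b^2)


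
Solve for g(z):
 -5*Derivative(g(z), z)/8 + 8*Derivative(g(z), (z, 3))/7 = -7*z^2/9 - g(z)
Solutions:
 g(z) = C1*exp(21^(1/3)*z*(5*21^(1/3)/(sqrt(80319) + 288)^(1/3) + (sqrt(80319) + 288)^(1/3))/48)*sin(3^(1/6)*7^(1/3)*z*(-3^(2/3)*(sqrt(80319) + 288)^(1/3) + 15*7^(1/3)/(sqrt(80319) + 288)^(1/3))/48) + C2*exp(21^(1/3)*z*(5*21^(1/3)/(sqrt(80319) + 288)^(1/3) + (sqrt(80319) + 288)^(1/3))/48)*cos(3^(1/6)*7^(1/3)*z*(-3^(2/3)*(sqrt(80319) + 288)^(1/3) + 15*7^(1/3)/(sqrt(80319) + 288)^(1/3))/48) + C3*exp(-21^(1/3)*z*(5*21^(1/3)/(sqrt(80319) + 288)^(1/3) + (sqrt(80319) + 288)^(1/3))/24) - 7*z^2/9 - 35*z/36 - 175/288


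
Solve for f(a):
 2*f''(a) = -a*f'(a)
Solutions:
 f(a) = C1 + C2*erf(a/2)


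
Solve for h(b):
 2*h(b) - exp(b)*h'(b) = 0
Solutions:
 h(b) = C1*exp(-2*exp(-b))


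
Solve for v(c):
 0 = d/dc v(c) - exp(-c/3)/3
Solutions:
 v(c) = C1 - 1/exp(c)^(1/3)


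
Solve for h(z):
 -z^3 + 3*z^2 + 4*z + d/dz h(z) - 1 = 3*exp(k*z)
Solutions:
 h(z) = C1 + z^4/4 - z^3 - 2*z^2 + z + 3*exp(k*z)/k


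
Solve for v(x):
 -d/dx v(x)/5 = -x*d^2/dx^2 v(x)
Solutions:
 v(x) = C1 + C2*x^(6/5)


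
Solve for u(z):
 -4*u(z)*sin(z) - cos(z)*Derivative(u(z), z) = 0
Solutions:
 u(z) = C1*cos(z)^4


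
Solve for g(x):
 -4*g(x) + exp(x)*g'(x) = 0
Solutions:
 g(x) = C1*exp(-4*exp(-x))


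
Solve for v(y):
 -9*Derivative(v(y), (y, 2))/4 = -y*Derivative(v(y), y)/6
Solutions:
 v(y) = C1 + C2*erfi(sqrt(3)*y/9)


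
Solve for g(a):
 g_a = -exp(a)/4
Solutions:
 g(a) = C1 - exp(a)/4


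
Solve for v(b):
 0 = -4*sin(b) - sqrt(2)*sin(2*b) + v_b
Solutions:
 v(b) = C1 + sqrt(2)*sin(b)^2 - 4*cos(b)


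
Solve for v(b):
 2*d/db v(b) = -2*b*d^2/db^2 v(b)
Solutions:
 v(b) = C1 + C2*log(b)


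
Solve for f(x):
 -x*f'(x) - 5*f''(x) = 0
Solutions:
 f(x) = C1 + C2*erf(sqrt(10)*x/10)


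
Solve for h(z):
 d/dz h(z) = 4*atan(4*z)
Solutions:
 h(z) = C1 + 4*z*atan(4*z) - log(16*z^2 + 1)/2


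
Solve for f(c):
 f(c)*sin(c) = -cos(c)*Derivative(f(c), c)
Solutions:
 f(c) = C1*cos(c)


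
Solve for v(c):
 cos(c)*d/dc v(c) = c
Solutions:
 v(c) = C1 + Integral(c/cos(c), c)


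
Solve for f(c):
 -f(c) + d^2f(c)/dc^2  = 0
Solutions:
 f(c) = C1*exp(-c) + C2*exp(c)


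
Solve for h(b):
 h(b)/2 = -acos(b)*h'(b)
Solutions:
 h(b) = C1*exp(-Integral(1/acos(b), b)/2)


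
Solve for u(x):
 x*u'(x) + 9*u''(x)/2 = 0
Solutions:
 u(x) = C1 + C2*erf(x/3)


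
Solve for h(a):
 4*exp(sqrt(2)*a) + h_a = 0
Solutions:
 h(a) = C1 - 2*sqrt(2)*exp(sqrt(2)*a)


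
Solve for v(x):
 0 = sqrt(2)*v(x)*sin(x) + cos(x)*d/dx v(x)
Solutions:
 v(x) = C1*cos(x)^(sqrt(2))


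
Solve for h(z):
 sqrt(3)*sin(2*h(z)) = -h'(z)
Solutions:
 h(z) = pi - acos((-C1 - exp(4*sqrt(3)*z))/(C1 - exp(4*sqrt(3)*z)))/2
 h(z) = acos((-C1 - exp(4*sqrt(3)*z))/(C1 - exp(4*sqrt(3)*z)))/2


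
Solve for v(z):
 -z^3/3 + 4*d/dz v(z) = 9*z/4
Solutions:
 v(z) = C1 + z^4/48 + 9*z^2/32


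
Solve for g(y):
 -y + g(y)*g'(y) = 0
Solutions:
 g(y) = -sqrt(C1 + y^2)
 g(y) = sqrt(C1 + y^2)


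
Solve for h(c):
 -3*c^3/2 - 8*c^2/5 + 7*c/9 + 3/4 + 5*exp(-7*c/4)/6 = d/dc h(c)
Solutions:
 h(c) = C1 - 3*c^4/8 - 8*c^3/15 + 7*c^2/18 + 3*c/4 - 10*exp(-7*c/4)/21


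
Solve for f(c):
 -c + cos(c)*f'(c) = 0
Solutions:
 f(c) = C1 + Integral(c/cos(c), c)


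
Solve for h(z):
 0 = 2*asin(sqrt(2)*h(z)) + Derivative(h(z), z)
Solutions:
 Integral(1/asin(sqrt(2)*_y), (_y, h(z))) = C1 - 2*z


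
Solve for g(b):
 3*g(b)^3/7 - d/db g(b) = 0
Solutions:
 g(b) = -sqrt(14)*sqrt(-1/(C1 + 3*b))/2
 g(b) = sqrt(14)*sqrt(-1/(C1 + 3*b))/2


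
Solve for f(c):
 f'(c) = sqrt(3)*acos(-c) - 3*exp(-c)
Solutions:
 f(c) = C1 + sqrt(3)*c*acos(-c) + sqrt(3)*sqrt(1 - c^2) + 3*exp(-c)


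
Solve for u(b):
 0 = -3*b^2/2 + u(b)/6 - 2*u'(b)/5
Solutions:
 u(b) = C1*exp(5*b/12) + 9*b^2 + 216*b/5 + 2592/25


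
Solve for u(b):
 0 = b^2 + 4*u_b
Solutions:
 u(b) = C1 - b^3/12


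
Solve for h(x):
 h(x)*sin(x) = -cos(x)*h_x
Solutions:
 h(x) = C1*cos(x)


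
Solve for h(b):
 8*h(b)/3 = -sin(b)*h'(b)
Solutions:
 h(b) = C1*(cos(b) + 1)^(4/3)/(cos(b) - 1)^(4/3)


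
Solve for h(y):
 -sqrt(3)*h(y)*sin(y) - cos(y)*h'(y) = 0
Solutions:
 h(y) = C1*cos(y)^(sqrt(3))


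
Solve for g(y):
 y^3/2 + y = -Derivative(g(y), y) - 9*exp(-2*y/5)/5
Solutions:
 g(y) = C1 - y^4/8 - y^2/2 + 9*exp(-2*y/5)/2


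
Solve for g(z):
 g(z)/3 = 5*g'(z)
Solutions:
 g(z) = C1*exp(z/15)


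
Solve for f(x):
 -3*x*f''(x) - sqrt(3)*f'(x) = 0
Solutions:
 f(x) = C1 + C2*x^(1 - sqrt(3)/3)


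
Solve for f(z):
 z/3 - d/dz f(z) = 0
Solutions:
 f(z) = C1 + z^2/6


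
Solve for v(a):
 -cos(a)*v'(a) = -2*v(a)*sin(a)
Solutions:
 v(a) = C1/cos(a)^2


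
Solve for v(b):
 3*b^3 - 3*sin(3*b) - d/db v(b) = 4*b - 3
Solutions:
 v(b) = C1 + 3*b^4/4 - 2*b^2 + 3*b + cos(3*b)


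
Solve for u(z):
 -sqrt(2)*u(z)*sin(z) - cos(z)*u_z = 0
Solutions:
 u(z) = C1*cos(z)^(sqrt(2))


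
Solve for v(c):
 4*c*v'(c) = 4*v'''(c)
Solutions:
 v(c) = C1 + Integral(C2*airyai(c) + C3*airybi(c), c)


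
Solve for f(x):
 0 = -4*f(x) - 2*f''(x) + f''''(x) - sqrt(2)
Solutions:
 f(x) = C1*exp(-x*sqrt(1 + sqrt(5))) + C2*exp(x*sqrt(1 + sqrt(5))) + C3*sin(x*sqrt(-1 + sqrt(5))) + C4*cos(x*sqrt(-1 + sqrt(5))) - sqrt(2)/4


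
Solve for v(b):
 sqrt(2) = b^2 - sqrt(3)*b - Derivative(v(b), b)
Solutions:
 v(b) = C1 + b^3/3 - sqrt(3)*b^2/2 - sqrt(2)*b


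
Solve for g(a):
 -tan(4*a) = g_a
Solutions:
 g(a) = C1 + log(cos(4*a))/4


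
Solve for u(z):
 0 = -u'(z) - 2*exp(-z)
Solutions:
 u(z) = C1 + 2*exp(-z)


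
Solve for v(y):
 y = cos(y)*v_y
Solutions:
 v(y) = C1 + Integral(y/cos(y), y)


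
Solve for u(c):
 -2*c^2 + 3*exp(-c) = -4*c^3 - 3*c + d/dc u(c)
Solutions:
 u(c) = C1 + c^4 - 2*c^3/3 + 3*c^2/2 - 3*exp(-c)


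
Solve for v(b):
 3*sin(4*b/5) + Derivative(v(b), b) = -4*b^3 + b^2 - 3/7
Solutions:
 v(b) = C1 - b^4 + b^3/3 - 3*b/7 + 15*cos(4*b/5)/4


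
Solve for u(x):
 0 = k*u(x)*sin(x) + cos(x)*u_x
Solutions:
 u(x) = C1*exp(k*log(cos(x)))


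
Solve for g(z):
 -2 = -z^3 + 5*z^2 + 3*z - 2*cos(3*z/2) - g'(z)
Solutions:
 g(z) = C1 - z^4/4 + 5*z^3/3 + 3*z^2/2 + 2*z - 4*sin(3*z/2)/3


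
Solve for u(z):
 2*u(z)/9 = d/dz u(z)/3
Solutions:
 u(z) = C1*exp(2*z/3)


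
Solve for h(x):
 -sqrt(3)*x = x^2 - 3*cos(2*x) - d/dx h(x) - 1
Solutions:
 h(x) = C1 + x^3/3 + sqrt(3)*x^2/2 - x - 3*sin(2*x)/2


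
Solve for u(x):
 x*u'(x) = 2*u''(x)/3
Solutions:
 u(x) = C1 + C2*erfi(sqrt(3)*x/2)


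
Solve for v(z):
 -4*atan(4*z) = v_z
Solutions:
 v(z) = C1 - 4*z*atan(4*z) + log(16*z^2 + 1)/2


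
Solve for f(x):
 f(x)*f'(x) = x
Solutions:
 f(x) = -sqrt(C1 + x^2)
 f(x) = sqrt(C1 + x^2)


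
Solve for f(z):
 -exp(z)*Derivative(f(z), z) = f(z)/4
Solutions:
 f(z) = C1*exp(exp(-z)/4)


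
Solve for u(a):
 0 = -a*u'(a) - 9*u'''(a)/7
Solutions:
 u(a) = C1 + Integral(C2*airyai(-21^(1/3)*a/3) + C3*airybi(-21^(1/3)*a/3), a)


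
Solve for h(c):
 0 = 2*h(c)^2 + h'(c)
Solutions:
 h(c) = 1/(C1 + 2*c)


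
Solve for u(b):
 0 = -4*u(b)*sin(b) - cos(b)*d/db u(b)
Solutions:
 u(b) = C1*cos(b)^4


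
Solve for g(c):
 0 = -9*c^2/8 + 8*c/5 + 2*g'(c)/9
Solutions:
 g(c) = C1 + 27*c^3/16 - 18*c^2/5


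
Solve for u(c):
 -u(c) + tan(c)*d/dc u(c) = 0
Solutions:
 u(c) = C1*sin(c)


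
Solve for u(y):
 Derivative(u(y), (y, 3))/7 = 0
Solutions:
 u(y) = C1 + C2*y + C3*y^2


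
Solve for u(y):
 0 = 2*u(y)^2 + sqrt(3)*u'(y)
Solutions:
 u(y) = 3/(C1 + 2*sqrt(3)*y)


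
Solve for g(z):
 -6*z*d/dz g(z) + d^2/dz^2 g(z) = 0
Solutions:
 g(z) = C1 + C2*erfi(sqrt(3)*z)


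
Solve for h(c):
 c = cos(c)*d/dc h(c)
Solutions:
 h(c) = C1 + Integral(c/cos(c), c)


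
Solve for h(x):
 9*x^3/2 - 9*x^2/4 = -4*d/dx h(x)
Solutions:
 h(x) = C1 - 9*x^4/32 + 3*x^3/16


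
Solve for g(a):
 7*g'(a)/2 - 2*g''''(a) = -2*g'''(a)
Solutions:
 g(a) = C1 + C2*exp(a*(-(3*sqrt(4305) + 197)^(1/3) - 4/(3*sqrt(4305) + 197)^(1/3) + 4)/12)*sin(sqrt(3)*a*(-(3*sqrt(4305) + 197)^(1/3) + 4/(3*sqrt(4305) + 197)^(1/3))/12) + C3*exp(a*(-(3*sqrt(4305) + 197)^(1/3) - 4/(3*sqrt(4305) + 197)^(1/3) + 4)/12)*cos(sqrt(3)*a*(-(3*sqrt(4305) + 197)^(1/3) + 4/(3*sqrt(4305) + 197)^(1/3))/12) + C4*exp(a*(4/(3*sqrt(4305) + 197)^(1/3) + 2 + (3*sqrt(4305) + 197)^(1/3))/6)


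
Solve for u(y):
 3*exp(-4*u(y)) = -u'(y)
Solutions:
 u(y) = log(-I*(C1 - 12*y)^(1/4))
 u(y) = log(I*(C1 - 12*y)^(1/4))
 u(y) = log(-(C1 - 12*y)^(1/4))
 u(y) = log(C1 - 12*y)/4


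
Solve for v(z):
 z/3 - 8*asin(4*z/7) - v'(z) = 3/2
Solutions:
 v(z) = C1 + z^2/6 - 8*z*asin(4*z/7) - 3*z/2 - 2*sqrt(49 - 16*z^2)


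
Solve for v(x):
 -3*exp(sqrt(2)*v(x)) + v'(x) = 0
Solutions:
 v(x) = sqrt(2)*(2*log(-1/(C1 + 3*x)) - log(2))/4


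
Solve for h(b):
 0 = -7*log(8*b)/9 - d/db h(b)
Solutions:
 h(b) = C1 - 7*b*log(b)/9 - 7*b*log(2)/3 + 7*b/9


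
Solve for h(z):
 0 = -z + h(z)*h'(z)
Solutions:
 h(z) = -sqrt(C1 + z^2)
 h(z) = sqrt(C1 + z^2)


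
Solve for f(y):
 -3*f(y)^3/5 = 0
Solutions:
 f(y) = 0


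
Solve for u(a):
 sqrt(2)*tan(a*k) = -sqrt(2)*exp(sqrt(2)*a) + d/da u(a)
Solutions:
 u(a) = C1 + sqrt(2)*Piecewise((sqrt(2)*exp(sqrt(2)*a)/2 + log(tan(a*k)^2 + 1)/(2*k), Ne(k, 0)), (sqrt(2)*exp(sqrt(2)*a)/2, True))


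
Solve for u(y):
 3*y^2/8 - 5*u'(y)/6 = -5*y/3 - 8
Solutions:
 u(y) = C1 + 3*y^3/20 + y^2 + 48*y/5


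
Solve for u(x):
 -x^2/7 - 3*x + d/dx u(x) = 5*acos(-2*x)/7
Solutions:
 u(x) = C1 + x^3/21 + 3*x^2/2 + 5*x*acos(-2*x)/7 + 5*sqrt(1 - 4*x^2)/14


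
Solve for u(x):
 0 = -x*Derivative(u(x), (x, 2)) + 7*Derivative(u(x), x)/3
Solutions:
 u(x) = C1 + C2*x^(10/3)


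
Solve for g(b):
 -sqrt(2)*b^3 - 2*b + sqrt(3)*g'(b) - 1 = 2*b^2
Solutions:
 g(b) = C1 + sqrt(6)*b^4/12 + 2*sqrt(3)*b^3/9 + sqrt(3)*b^2/3 + sqrt(3)*b/3


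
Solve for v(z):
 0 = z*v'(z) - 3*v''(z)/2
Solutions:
 v(z) = C1 + C2*erfi(sqrt(3)*z/3)


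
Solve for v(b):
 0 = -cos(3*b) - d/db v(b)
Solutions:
 v(b) = C1 - sin(3*b)/3


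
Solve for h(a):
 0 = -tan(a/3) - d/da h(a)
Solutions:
 h(a) = C1 + 3*log(cos(a/3))


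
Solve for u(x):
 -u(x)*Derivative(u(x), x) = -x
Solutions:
 u(x) = -sqrt(C1 + x^2)
 u(x) = sqrt(C1 + x^2)


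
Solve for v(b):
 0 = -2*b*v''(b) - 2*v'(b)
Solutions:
 v(b) = C1 + C2*log(b)


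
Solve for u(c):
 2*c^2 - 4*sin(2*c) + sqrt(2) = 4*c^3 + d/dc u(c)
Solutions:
 u(c) = C1 - c^4 + 2*c^3/3 + sqrt(2)*c + 2*cos(2*c)


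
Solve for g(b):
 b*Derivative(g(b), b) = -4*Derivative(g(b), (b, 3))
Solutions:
 g(b) = C1 + Integral(C2*airyai(-2^(1/3)*b/2) + C3*airybi(-2^(1/3)*b/2), b)


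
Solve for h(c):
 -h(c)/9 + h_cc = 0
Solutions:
 h(c) = C1*exp(-c/3) + C2*exp(c/3)


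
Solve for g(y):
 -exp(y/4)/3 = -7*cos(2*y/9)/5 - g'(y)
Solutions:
 g(y) = C1 + 4*exp(y/4)/3 - 63*sin(2*y/9)/10


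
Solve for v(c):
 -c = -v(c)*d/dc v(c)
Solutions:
 v(c) = -sqrt(C1 + c^2)
 v(c) = sqrt(C1 + c^2)


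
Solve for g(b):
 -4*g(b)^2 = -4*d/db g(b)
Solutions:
 g(b) = -1/(C1 + b)


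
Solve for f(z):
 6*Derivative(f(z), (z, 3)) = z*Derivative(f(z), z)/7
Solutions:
 f(z) = C1 + Integral(C2*airyai(42^(2/3)*z/42) + C3*airybi(42^(2/3)*z/42), z)


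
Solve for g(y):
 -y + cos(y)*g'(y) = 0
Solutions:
 g(y) = C1 + Integral(y/cos(y), y)


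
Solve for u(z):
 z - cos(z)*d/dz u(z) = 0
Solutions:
 u(z) = C1 + Integral(z/cos(z), z)


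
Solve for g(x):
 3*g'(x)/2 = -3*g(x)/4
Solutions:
 g(x) = C1*exp(-x/2)


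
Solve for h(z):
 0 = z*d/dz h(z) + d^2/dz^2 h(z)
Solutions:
 h(z) = C1 + C2*erf(sqrt(2)*z/2)


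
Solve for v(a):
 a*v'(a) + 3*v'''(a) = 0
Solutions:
 v(a) = C1 + Integral(C2*airyai(-3^(2/3)*a/3) + C3*airybi(-3^(2/3)*a/3), a)


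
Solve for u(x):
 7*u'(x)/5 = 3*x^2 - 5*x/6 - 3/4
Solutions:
 u(x) = C1 + 5*x^3/7 - 25*x^2/84 - 15*x/28


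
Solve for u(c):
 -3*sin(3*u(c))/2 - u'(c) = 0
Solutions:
 u(c) = -acos((-C1 - exp(9*c))/(C1 - exp(9*c)))/3 + 2*pi/3
 u(c) = acos((-C1 - exp(9*c))/(C1 - exp(9*c)))/3


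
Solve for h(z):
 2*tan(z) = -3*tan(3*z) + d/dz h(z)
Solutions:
 h(z) = C1 - 2*log(cos(z)) - log(cos(3*z))


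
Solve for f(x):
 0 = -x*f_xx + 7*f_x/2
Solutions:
 f(x) = C1 + C2*x^(9/2)


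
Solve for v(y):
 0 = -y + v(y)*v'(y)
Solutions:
 v(y) = -sqrt(C1 + y^2)
 v(y) = sqrt(C1 + y^2)


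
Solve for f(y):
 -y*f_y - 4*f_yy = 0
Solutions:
 f(y) = C1 + C2*erf(sqrt(2)*y/4)


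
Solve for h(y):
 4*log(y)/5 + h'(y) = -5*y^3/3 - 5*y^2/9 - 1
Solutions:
 h(y) = C1 - 5*y^4/12 - 5*y^3/27 - 4*y*log(y)/5 - y/5


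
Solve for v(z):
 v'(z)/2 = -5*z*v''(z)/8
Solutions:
 v(z) = C1 + C2*z^(1/5)


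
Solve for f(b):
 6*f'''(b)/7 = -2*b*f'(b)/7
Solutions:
 f(b) = C1 + Integral(C2*airyai(-3^(2/3)*b/3) + C3*airybi(-3^(2/3)*b/3), b)


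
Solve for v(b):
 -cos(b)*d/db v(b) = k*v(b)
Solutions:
 v(b) = C1*exp(k*(log(sin(b) - 1) - log(sin(b) + 1))/2)


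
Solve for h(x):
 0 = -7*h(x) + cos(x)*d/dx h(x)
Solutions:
 h(x) = C1*sqrt(sin(x) + 1)*(sin(x)^3 + 3*sin(x)^2 + 3*sin(x) + 1)/(sqrt(sin(x) - 1)*(sin(x)^3 - 3*sin(x)^2 + 3*sin(x) - 1))


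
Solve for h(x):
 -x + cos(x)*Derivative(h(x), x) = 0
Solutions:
 h(x) = C1 + Integral(x/cos(x), x)


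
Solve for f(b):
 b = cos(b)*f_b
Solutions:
 f(b) = C1 + Integral(b/cos(b), b)


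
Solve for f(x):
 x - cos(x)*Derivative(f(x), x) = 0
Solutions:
 f(x) = C1 + Integral(x/cos(x), x)


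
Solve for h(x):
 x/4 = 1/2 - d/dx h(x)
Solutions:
 h(x) = C1 - x^2/8 + x/2


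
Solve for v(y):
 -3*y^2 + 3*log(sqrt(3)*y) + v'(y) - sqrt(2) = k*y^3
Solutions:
 v(y) = C1 + k*y^4/4 + y^3 - 3*y*log(y) - 3*y*log(3)/2 + sqrt(2)*y + 3*y


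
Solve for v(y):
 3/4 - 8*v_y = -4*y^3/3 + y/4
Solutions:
 v(y) = C1 + y^4/24 - y^2/64 + 3*y/32


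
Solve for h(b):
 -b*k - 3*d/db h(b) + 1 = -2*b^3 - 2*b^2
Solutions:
 h(b) = C1 + b^4/6 + 2*b^3/9 - b^2*k/6 + b/3


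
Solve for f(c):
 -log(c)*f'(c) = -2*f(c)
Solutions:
 f(c) = C1*exp(2*li(c))


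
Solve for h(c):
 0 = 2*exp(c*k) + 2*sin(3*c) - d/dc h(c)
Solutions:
 h(c) = C1 - 2*cos(3*c)/3 + 2*exp(c*k)/k


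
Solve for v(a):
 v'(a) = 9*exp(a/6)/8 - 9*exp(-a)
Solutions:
 v(a) = C1 + 27*exp(a/6)/4 + 9*exp(-a)


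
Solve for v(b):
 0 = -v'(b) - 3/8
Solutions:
 v(b) = C1 - 3*b/8


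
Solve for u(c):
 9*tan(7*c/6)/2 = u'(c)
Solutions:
 u(c) = C1 - 27*log(cos(7*c/6))/7


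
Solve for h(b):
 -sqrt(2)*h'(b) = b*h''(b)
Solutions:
 h(b) = C1 + C2*b^(1 - sqrt(2))


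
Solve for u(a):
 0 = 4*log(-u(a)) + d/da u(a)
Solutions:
 -li(-u(a)) = C1 - 4*a


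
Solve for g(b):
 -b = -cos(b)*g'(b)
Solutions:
 g(b) = C1 + Integral(b/cos(b), b)


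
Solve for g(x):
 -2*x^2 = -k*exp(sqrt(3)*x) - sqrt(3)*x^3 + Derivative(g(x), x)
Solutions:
 g(x) = C1 + sqrt(3)*k*exp(sqrt(3)*x)/3 + sqrt(3)*x^4/4 - 2*x^3/3


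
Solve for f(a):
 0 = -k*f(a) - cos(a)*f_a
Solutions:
 f(a) = C1*exp(k*(log(sin(a) - 1) - log(sin(a) + 1))/2)


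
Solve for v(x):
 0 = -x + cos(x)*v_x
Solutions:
 v(x) = C1 + Integral(x/cos(x), x)


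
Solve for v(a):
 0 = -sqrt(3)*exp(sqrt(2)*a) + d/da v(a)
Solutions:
 v(a) = C1 + sqrt(6)*exp(sqrt(2)*a)/2


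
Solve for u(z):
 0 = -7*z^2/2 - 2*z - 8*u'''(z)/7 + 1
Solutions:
 u(z) = C1 + C2*z + C3*z^2 - 49*z^5/960 - 7*z^4/96 + 7*z^3/48


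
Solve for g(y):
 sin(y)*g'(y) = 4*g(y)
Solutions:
 g(y) = C1*(cos(y)^2 - 2*cos(y) + 1)/(cos(y)^2 + 2*cos(y) + 1)


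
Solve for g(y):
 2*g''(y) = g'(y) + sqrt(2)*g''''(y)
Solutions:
 g(y) = C1 + C2*exp(y*(4*2^(1/6)*3^(2/3)/(2*sqrt(3)*sqrt(27/2 - 8*sqrt(2)) + 9*sqrt(2))^(1/3) + 6^(1/3)*(2*sqrt(3)*sqrt(27/2 - 8*sqrt(2)) + 9*sqrt(2))^(1/3))/12)*sin(sqrt(3)*y*(-2^(1/6)/(2*sqrt(729/2 - 216*sqrt(2)) + 27*sqrt(2))^(1/3) + 2^(1/3)*(2*sqrt(729/2 - 216*sqrt(2)) + 27*sqrt(2))^(1/3)/12)) + C3*exp(y*(4*2^(1/6)*3^(2/3)/(2*sqrt(3)*sqrt(27/2 - 8*sqrt(2)) + 9*sqrt(2))^(1/3) + 6^(1/3)*(2*sqrt(3)*sqrt(27/2 - 8*sqrt(2)) + 9*sqrt(2))^(1/3))/12)*cos(sqrt(3)*y*(-2^(1/6)/(2*sqrt(729/2 - 216*sqrt(2)) + 27*sqrt(2))^(1/3) + 2^(1/3)*(2*sqrt(729/2 - 216*sqrt(2)) + 27*sqrt(2))^(1/3)/12)) + C4*exp(-y*(4*2^(1/6)*3^(2/3)/(2*sqrt(3)*sqrt(27/2 - 8*sqrt(2)) + 9*sqrt(2))^(1/3) + 6^(1/3)*(2*sqrt(3)*sqrt(27/2 - 8*sqrt(2)) + 9*sqrt(2))^(1/3))/6)


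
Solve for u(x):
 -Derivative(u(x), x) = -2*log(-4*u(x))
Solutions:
 -Integral(1/(log(-_y) + 2*log(2)), (_y, u(x)))/2 = C1 - x


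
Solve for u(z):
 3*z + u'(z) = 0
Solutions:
 u(z) = C1 - 3*z^2/2


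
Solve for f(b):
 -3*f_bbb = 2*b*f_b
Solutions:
 f(b) = C1 + Integral(C2*airyai(-2^(1/3)*3^(2/3)*b/3) + C3*airybi(-2^(1/3)*3^(2/3)*b/3), b)


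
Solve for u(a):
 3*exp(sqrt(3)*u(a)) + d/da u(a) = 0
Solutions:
 u(a) = sqrt(3)*(2*log(1/(C1 + 3*a)) - log(3))/6


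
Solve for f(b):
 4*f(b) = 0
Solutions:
 f(b) = 0


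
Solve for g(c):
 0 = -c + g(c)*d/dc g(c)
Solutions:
 g(c) = -sqrt(C1 + c^2)
 g(c) = sqrt(C1 + c^2)


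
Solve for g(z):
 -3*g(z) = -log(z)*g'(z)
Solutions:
 g(z) = C1*exp(3*li(z))


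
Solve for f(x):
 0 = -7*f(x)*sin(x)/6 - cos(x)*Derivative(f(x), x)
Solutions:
 f(x) = C1*cos(x)^(7/6)


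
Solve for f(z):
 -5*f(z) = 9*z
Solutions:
 f(z) = -9*z/5


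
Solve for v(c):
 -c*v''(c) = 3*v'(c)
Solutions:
 v(c) = C1 + C2/c^2


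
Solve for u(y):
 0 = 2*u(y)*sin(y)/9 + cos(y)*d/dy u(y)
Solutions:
 u(y) = C1*cos(y)^(2/9)


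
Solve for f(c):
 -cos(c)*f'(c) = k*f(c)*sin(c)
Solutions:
 f(c) = C1*exp(k*log(cos(c)))


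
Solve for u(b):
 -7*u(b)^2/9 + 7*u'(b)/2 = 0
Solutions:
 u(b) = -9/(C1 + 2*b)


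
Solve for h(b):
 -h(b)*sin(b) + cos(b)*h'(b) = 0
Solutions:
 h(b) = C1/cos(b)


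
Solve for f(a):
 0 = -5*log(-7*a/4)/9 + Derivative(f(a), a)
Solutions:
 f(a) = C1 + 5*a*log(-a)/9 + 5*a*(-2*log(2) - 1 + log(7))/9


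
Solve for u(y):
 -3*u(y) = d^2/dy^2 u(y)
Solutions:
 u(y) = C1*sin(sqrt(3)*y) + C2*cos(sqrt(3)*y)


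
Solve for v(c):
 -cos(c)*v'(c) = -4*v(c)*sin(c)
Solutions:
 v(c) = C1/cos(c)^4


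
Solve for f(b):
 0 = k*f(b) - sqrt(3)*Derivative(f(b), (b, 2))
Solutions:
 f(b) = C1*exp(-3^(3/4)*b*sqrt(k)/3) + C2*exp(3^(3/4)*b*sqrt(k)/3)


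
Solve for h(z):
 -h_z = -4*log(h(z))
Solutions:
 li(h(z)) = C1 + 4*z


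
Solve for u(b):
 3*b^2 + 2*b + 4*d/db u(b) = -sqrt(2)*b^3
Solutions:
 u(b) = C1 - sqrt(2)*b^4/16 - b^3/4 - b^2/4


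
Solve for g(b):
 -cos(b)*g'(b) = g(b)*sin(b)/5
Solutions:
 g(b) = C1*cos(b)^(1/5)


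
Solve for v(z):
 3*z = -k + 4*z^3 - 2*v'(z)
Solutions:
 v(z) = C1 - k*z/2 + z^4/2 - 3*z^2/4


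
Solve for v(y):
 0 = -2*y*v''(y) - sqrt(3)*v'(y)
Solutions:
 v(y) = C1 + C2*y^(1 - sqrt(3)/2)


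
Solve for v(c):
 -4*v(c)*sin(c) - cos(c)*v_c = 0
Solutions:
 v(c) = C1*cos(c)^4


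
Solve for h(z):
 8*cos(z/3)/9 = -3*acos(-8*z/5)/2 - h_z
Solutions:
 h(z) = C1 - 3*z*acos(-8*z/5)/2 - 3*sqrt(25 - 64*z^2)/16 - 8*sin(z/3)/3


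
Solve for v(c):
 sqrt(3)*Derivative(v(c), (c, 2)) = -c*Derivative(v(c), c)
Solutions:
 v(c) = C1 + C2*erf(sqrt(2)*3^(3/4)*c/6)


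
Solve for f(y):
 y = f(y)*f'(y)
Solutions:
 f(y) = -sqrt(C1 + y^2)
 f(y) = sqrt(C1 + y^2)


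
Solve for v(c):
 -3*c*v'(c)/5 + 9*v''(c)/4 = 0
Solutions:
 v(c) = C1 + C2*erfi(sqrt(30)*c/15)


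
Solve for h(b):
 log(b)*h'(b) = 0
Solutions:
 h(b) = C1


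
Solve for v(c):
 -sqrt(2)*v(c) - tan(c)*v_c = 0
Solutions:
 v(c) = C1/sin(c)^(sqrt(2))


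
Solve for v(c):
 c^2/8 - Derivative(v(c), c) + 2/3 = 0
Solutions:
 v(c) = C1 + c^3/24 + 2*c/3


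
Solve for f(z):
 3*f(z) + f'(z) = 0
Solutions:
 f(z) = C1*exp(-3*z)


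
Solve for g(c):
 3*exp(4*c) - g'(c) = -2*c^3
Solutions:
 g(c) = C1 + c^4/2 + 3*exp(4*c)/4


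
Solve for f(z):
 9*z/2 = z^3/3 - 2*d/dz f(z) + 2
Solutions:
 f(z) = C1 + z^4/24 - 9*z^2/8 + z


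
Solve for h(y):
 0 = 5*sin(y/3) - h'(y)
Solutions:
 h(y) = C1 - 15*cos(y/3)


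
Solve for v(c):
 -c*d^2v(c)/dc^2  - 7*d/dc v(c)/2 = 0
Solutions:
 v(c) = C1 + C2/c^(5/2)


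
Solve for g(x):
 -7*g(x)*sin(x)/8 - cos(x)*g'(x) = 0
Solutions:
 g(x) = C1*cos(x)^(7/8)


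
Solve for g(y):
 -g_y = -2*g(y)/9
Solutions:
 g(y) = C1*exp(2*y/9)


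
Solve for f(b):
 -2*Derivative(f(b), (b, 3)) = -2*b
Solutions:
 f(b) = C1 + C2*b + C3*b^2 + b^4/24


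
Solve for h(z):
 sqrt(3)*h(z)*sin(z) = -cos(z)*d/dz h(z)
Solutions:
 h(z) = C1*cos(z)^(sqrt(3))


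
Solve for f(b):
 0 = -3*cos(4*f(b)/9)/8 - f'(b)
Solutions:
 3*b/8 - 9*log(sin(4*f(b)/9) - 1)/8 + 9*log(sin(4*f(b)/9) + 1)/8 = C1


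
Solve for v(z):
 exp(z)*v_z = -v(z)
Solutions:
 v(z) = C1*exp(exp(-z))


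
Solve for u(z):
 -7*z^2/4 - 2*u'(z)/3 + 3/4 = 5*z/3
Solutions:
 u(z) = C1 - 7*z^3/8 - 5*z^2/4 + 9*z/8


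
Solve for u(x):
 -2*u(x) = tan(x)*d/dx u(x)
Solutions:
 u(x) = C1/sin(x)^2


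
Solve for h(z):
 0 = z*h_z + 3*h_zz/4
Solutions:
 h(z) = C1 + C2*erf(sqrt(6)*z/3)


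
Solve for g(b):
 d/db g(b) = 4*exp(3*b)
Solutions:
 g(b) = C1 + 4*exp(3*b)/3


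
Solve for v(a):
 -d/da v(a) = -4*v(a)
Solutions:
 v(a) = C1*exp(4*a)


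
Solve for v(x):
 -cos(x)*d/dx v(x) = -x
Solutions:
 v(x) = C1 + Integral(x/cos(x), x)


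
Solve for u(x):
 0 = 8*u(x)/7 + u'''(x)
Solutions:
 u(x) = C3*exp(-2*7^(2/3)*x/7) + (C1*sin(sqrt(3)*7^(2/3)*x/7) + C2*cos(sqrt(3)*7^(2/3)*x/7))*exp(7^(2/3)*x/7)


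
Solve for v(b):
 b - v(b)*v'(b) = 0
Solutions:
 v(b) = -sqrt(C1 + b^2)
 v(b) = sqrt(C1 + b^2)


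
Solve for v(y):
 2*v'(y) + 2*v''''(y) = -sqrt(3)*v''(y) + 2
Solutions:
 v(y) = C1 + C2*exp(y*(-2^(1/3)*3^(5/6)/(3 + sqrt(sqrt(3)/2 + 9))^(1/3) + 6^(2/3)*(3 + sqrt(sqrt(3)/2 + 9))^(1/3))/12)*sin(2^(1/3)*y*(9/(27 + sqrt(81*sqrt(3)/2 + 729))^(1/3) + 2^(1/3)*sqrt(3)*(27 + sqrt(81*sqrt(3)/2 + 729))^(1/3))/12) + C3*exp(y*(-2^(1/3)*3^(5/6)/(3 + sqrt(sqrt(3)/2 + 9))^(1/3) + 6^(2/3)*(3 + sqrt(sqrt(3)/2 + 9))^(1/3))/12)*cos(2^(1/3)*y*(9/(27 + sqrt(81*sqrt(3)/2 + 729))^(1/3) + 2^(1/3)*sqrt(3)*(27 + sqrt(81*sqrt(3)/2 + 729))^(1/3))/12) + C4*exp(-y*(-2^(1/3)*3^(5/6)/(3 + sqrt(sqrt(3)/2 + 9))^(1/3) + 6^(2/3)*(3 + sqrt(sqrt(3)/2 + 9))^(1/3))/6) + y


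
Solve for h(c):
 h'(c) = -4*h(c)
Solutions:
 h(c) = C1*exp(-4*c)


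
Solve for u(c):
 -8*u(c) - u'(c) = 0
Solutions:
 u(c) = C1*exp(-8*c)


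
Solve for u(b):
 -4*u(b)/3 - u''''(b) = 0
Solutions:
 u(b) = (C1*sin(3^(3/4)*b/3) + C2*cos(3^(3/4)*b/3))*exp(-3^(3/4)*b/3) + (C3*sin(3^(3/4)*b/3) + C4*cos(3^(3/4)*b/3))*exp(3^(3/4)*b/3)


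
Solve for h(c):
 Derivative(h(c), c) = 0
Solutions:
 h(c) = C1


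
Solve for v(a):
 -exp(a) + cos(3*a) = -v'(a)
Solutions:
 v(a) = C1 + exp(a) - sin(3*a)/3


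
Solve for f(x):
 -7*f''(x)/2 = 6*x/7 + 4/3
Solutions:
 f(x) = C1 + C2*x - 2*x^3/49 - 4*x^2/21


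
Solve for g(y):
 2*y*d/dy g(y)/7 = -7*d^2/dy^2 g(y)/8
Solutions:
 g(y) = C1 + C2*erf(2*sqrt(2)*y/7)


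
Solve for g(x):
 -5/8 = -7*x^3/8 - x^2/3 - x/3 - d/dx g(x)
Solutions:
 g(x) = C1 - 7*x^4/32 - x^3/9 - x^2/6 + 5*x/8


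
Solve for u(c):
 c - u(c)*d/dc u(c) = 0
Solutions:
 u(c) = -sqrt(C1 + c^2)
 u(c) = sqrt(C1 + c^2)


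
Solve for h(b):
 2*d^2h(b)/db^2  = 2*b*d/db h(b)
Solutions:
 h(b) = C1 + C2*erfi(sqrt(2)*b/2)


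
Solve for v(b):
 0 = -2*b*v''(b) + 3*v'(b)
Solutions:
 v(b) = C1 + C2*b^(5/2)


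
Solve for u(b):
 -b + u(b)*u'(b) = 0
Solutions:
 u(b) = -sqrt(C1 + b^2)
 u(b) = sqrt(C1 + b^2)


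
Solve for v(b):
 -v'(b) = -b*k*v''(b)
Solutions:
 v(b) = C1 + b^(((re(k) + 1)*re(k) + im(k)^2)/(re(k)^2 + im(k)^2))*(C2*sin(log(b)*Abs(im(k))/(re(k)^2 + im(k)^2)) + C3*cos(log(b)*im(k)/(re(k)^2 + im(k)^2)))


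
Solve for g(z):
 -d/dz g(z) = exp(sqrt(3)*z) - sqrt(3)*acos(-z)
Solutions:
 g(z) = C1 + sqrt(3)*(z*acos(-z) + sqrt(1 - z^2)) - sqrt(3)*exp(sqrt(3)*z)/3


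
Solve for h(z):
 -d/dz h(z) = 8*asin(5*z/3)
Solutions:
 h(z) = C1 - 8*z*asin(5*z/3) - 8*sqrt(9 - 25*z^2)/5


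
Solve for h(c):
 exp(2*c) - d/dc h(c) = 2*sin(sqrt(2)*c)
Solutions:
 h(c) = C1 + exp(2*c)/2 + sqrt(2)*cos(sqrt(2)*c)


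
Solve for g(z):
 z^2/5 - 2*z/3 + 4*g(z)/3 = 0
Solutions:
 g(z) = z*(10 - 3*z)/20


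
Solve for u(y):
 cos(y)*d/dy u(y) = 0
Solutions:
 u(y) = C1


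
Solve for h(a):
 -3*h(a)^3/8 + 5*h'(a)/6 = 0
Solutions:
 h(a) = -sqrt(10)*sqrt(-1/(C1 + 9*a))
 h(a) = sqrt(10)*sqrt(-1/(C1 + 9*a))


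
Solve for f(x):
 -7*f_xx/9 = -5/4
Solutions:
 f(x) = C1 + C2*x + 45*x^2/56


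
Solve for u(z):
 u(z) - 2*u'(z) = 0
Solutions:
 u(z) = C1*exp(z/2)


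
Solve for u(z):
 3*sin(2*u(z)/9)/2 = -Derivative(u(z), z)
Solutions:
 3*z/2 + 9*log(cos(2*u(z)/9) - 1)/4 - 9*log(cos(2*u(z)/9) + 1)/4 = C1


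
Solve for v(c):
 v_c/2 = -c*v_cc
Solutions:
 v(c) = C1 + C2*sqrt(c)


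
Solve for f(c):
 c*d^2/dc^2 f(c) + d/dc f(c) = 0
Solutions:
 f(c) = C1 + C2*log(c)


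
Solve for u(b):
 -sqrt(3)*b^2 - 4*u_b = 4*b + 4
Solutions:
 u(b) = C1 - sqrt(3)*b^3/12 - b^2/2 - b


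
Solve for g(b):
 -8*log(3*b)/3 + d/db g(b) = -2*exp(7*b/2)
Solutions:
 g(b) = C1 + 8*b*log(b)/3 + 8*b*(-1 + log(3))/3 - 4*exp(7*b/2)/7


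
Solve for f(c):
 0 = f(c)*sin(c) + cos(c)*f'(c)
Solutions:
 f(c) = C1*cos(c)


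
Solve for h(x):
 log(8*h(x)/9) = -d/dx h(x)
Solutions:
 Integral(1/(log(_y) - 2*log(3) + 3*log(2)), (_y, h(x))) = C1 - x


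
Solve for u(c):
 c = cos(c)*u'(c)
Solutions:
 u(c) = C1 + Integral(c/cos(c), c)


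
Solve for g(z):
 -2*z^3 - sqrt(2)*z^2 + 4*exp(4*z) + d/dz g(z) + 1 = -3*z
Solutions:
 g(z) = C1 + z^4/2 + sqrt(2)*z^3/3 - 3*z^2/2 - z - exp(4*z)


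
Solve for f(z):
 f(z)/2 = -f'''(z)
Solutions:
 f(z) = C3*exp(-2^(2/3)*z/2) + (C1*sin(2^(2/3)*sqrt(3)*z/4) + C2*cos(2^(2/3)*sqrt(3)*z/4))*exp(2^(2/3)*z/4)


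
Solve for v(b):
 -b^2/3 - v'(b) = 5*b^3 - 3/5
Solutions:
 v(b) = C1 - 5*b^4/4 - b^3/9 + 3*b/5


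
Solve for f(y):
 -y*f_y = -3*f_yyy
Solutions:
 f(y) = C1 + Integral(C2*airyai(3^(2/3)*y/3) + C3*airybi(3^(2/3)*y/3), y)


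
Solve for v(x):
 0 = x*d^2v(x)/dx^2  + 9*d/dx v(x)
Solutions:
 v(x) = C1 + C2/x^8


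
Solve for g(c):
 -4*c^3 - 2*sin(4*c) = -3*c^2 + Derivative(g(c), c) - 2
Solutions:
 g(c) = C1 - c^4 + c^3 + 2*c + cos(4*c)/2


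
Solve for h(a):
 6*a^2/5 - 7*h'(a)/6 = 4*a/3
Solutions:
 h(a) = C1 + 12*a^3/35 - 4*a^2/7


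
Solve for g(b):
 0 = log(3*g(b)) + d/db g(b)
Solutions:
 Integral(1/(log(_y) + log(3)), (_y, g(b))) = C1 - b


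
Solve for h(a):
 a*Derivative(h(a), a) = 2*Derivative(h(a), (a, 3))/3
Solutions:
 h(a) = C1 + Integral(C2*airyai(2^(2/3)*3^(1/3)*a/2) + C3*airybi(2^(2/3)*3^(1/3)*a/2), a)


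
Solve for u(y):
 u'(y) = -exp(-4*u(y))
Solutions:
 u(y) = log(-I*(C1 - 4*y)^(1/4))
 u(y) = log(I*(C1 - 4*y)^(1/4))
 u(y) = log(-(C1 - 4*y)^(1/4))
 u(y) = log(C1 - 4*y)/4


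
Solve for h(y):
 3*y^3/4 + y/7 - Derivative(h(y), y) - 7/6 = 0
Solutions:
 h(y) = C1 + 3*y^4/16 + y^2/14 - 7*y/6


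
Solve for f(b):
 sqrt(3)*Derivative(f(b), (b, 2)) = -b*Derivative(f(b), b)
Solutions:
 f(b) = C1 + C2*erf(sqrt(2)*3^(3/4)*b/6)


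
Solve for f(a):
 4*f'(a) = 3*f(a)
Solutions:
 f(a) = C1*exp(3*a/4)


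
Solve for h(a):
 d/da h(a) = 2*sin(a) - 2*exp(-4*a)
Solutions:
 h(a) = C1 - 2*cos(a) + exp(-4*a)/2


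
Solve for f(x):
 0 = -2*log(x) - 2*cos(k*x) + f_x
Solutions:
 f(x) = C1 + 2*x*log(x) - 2*x + 2*Piecewise((sin(k*x)/k, Ne(k, 0)), (x, True))


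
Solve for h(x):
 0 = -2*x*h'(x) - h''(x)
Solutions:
 h(x) = C1 + C2*erf(x)


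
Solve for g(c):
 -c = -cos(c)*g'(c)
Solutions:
 g(c) = C1 + Integral(c/cos(c), c)


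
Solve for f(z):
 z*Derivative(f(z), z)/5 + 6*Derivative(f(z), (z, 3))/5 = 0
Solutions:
 f(z) = C1 + Integral(C2*airyai(-6^(2/3)*z/6) + C3*airybi(-6^(2/3)*z/6), z)


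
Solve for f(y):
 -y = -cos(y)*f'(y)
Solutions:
 f(y) = C1 + Integral(y/cos(y), y)


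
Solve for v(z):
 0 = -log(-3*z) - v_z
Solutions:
 v(z) = C1 - z*log(-z) + z*(1 - log(3))


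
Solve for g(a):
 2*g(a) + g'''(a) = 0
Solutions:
 g(a) = C3*exp(-2^(1/3)*a) + (C1*sin(2^(1/3)*sqrt(3)*a/2) + C2*cos(2^(1/3)*sqrt(3)*a/2))*exp(2^(1/3)*a/2)


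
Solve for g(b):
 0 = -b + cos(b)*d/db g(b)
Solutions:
 g(b) = C1 + Integral(b/cos(b), b)


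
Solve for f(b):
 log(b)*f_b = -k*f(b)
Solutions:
 f(b) = C1*exp(-k*li(b))


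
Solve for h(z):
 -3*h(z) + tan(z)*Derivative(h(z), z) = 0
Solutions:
 h(z) = C1*sin(z)^3


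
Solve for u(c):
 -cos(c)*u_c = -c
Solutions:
 u(c) = C1 + Integral(c/cos(c), c)


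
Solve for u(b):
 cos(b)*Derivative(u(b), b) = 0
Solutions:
 u(b) = C1


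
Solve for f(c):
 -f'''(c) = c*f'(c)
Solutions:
 f(c) = C1 + Integral(C2*airyai(-c) + C3*airybi(-c), c)
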